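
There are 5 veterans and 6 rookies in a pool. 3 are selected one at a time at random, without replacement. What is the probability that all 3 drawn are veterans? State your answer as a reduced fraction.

Multiply the conditional probabilities at each draw: 5/11 · 4/10 · 3/9 = 60/990 = 2/33.

2/33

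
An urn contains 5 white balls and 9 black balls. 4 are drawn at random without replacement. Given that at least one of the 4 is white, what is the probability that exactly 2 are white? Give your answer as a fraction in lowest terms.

72/175

Work in counts. Selections with at least one white: C(14,4) − C(9,4) = 1001 − 126 = 875.
Of those, selections where exactly 2 are white: C(5,2)·C(9,2) = 10·36 = 360.
Conditional probability = 360/875 = 72/175.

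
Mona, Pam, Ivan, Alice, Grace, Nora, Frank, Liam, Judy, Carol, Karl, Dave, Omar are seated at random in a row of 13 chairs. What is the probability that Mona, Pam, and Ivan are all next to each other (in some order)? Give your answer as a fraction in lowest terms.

1/26

There are 13! = 6227020800 arrangements.
Treat the three as one block: 11! placements × 3! orders within the block = 39916800·6 = 239500800.
Probability = 239500800/6227020800 = 1/26.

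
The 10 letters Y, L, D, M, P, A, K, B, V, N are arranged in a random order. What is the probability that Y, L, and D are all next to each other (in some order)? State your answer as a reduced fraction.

1/15

There are 10! = 3628800 arrangements.
Treat the three as one block: 8! placements × 3! orders within the block = 40320·6 = 241920.
Probability = 241920/3628800 = 1/15.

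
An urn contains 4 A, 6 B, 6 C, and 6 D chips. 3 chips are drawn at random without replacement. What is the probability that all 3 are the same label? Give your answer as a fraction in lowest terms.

16/385

There are C(22,3) = 1540 ways to draw 3 chips.
All same label: C(4,3) + C(6,3) + C(6,3) + C(6,3) = 4 + 20 + 20 + 20 = 64.
Probability = 64/1540 = 16/385.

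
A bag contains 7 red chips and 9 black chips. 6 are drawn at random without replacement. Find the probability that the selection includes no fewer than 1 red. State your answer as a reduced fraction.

283/286

There are C(16,6) = 8008 ways to choose the 6.
Favorable selections (no fewer than 1 red): C(7,1)·C(9,5) + C(7,2)·C(9,4) + C(7,3)·C(9,3) + C(7,4)·C(9,2) + C(7,5)·C(9,1) + C(7,6)·C(9,0) = 882 + 2646 + 2940 + 1260 + 189 + 7 = 7924.
Probability = 7924/8008 = 283/286.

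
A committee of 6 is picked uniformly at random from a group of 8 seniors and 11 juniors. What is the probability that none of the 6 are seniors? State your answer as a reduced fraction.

11/646

There are C(19,6) = 27132 possible selections.
Selections with no seniors (all juniors): C(11,6) = 462.
Probability = 462/27132 = 11/646.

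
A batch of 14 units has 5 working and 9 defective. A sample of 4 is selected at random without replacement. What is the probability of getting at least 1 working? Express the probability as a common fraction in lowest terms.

There are C(14,4) = 1001 ways to choose the 4.
The complement is all 4 are defective: C(9,4) = 126.
Probability = 1 − 126/1001 = 875/1001 = 125/143.

125/143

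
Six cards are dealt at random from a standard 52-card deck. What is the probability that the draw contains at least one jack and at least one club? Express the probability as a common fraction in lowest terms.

There are C(52,6) = 20358520 possible draws.
By inclusion-exclusion on the complements, draws missing all jacks or all clubs: C(48,6) + C(39,6) − C(36,6) = 12271512 + 3262623 − 1947792 = 13586343.
So draws with at least one of each: 20358520 − 13586343 = 6772177, probability 6772177/20358520.

6772177/20358520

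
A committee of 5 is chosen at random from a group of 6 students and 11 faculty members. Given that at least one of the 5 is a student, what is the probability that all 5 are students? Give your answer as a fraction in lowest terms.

Work in counts. Selections with at least one student: C(17,5) − C(11,5) = 6188 − 462 = 5726.
Of those, selections where all 5 are students: C(6,5) = 6.
Conditional probability = 6/5726 = 3/2863.

3/2863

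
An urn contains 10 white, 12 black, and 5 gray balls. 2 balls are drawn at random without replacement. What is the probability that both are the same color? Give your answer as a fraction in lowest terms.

121/351

There are C(27,2) = 351 ways to draw 2 balls.
All same color: C(10,2) + C(12,2) + C(5,2) = 45 + 66 + 10 = 121.
Probability = 121/351.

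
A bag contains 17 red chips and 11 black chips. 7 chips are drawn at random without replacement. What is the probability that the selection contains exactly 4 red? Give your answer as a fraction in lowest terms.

Total number of selections: C(28,7) = 1184040.
Selections with exactly 4 red: choose 4 of the 17 red and 3 of the 11 black, C(17,4)·C(11,3) = 2380·165 = 392700.
Probability = 392700/1184040 = 595/1794.

595/1794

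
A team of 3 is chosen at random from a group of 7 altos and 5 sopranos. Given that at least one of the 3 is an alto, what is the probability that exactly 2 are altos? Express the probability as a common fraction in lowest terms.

1/2

Work in counts. Selections with at least one alto: C(12,3) − C(5,3) = 220 − 10 = 210.
Of those, selections where exactly 2 are altos: C(7,2)·C(5,1) = 21·5 = 105.
Conditional probability = 105/210 = 1/2.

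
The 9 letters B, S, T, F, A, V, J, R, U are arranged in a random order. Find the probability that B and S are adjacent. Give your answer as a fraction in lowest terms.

2/9

There are 9! = 362880 arrangements.
Treat B and S as a block: 8! arrangements of the blocks × 2 orders within the block = 2·40320 = 80640.
Probability = 80640/362880 = 2/9.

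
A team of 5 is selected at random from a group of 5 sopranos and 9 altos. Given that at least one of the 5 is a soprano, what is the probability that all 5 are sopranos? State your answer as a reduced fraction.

Work in counts. Selections with at least one soprano: C(14,5) − C(9,5) = 2002 − 126 = 1876.
Of those, selections where all 5 are sopranos: C(5,5) = 1.
Conditional probability = 1/1876.

1/1876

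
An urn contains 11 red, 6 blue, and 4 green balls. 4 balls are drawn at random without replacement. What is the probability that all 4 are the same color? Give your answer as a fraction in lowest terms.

346/5985

There are C(21,4) = 5985 ways to draw 4 balls.
All same color: C(11,4) + C(6,4) + C(4,4) = 330 + 15 + 1 = 346.
Probability = 346/5985.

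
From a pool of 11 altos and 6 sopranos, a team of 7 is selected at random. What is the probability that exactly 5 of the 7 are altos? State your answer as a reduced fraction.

There are C(17,7) = 19448 ways to choose 7 from 17.
Selections with exactly 5 altos: choose 5 of the 11 altos and 2 of the 6 sopranos, C(11,5)·C(6,2) = 462·15 = 6930.
Probability = 6930/19448 = 315/884.

315/884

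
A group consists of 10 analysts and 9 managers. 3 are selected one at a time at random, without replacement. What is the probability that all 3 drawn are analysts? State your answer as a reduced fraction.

Multiply the conditional probabilities at each draw: 10/19 · 9/18 · 8/17 = 720/5814 = 40/323.

40/323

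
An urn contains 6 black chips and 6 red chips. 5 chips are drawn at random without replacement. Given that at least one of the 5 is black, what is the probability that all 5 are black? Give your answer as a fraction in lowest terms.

Work in counts. Selections with at least one black: C(12,5) − C(6,5) = 792 − 6 = 786.
Of those, selections where all 5 are black: C(6,5) = 6.
Conditional probability = 6/786 = 1/131.

1/131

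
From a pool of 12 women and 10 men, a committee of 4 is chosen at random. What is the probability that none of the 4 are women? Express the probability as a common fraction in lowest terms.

6/209

There are C(22,4) = 7315 possible selections.
Selections with no women (all men): C(10,4) = 210.
Probability = 210/7315 = 6/209.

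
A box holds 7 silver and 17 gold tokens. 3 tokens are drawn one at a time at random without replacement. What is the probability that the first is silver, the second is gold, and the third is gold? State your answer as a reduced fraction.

Multiply the conditional probabilities at each draw: 7/24 · 17/23 · 16/22 = 1904/12144 = 119/759.

119/759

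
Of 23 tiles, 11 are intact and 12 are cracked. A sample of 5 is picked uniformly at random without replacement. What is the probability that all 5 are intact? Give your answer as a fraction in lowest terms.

6/437

There are C(23,5) = 33649 possible selections.
Selections with all intact: C(11,5) = 462.
Probability = 462/33649 = 6/437.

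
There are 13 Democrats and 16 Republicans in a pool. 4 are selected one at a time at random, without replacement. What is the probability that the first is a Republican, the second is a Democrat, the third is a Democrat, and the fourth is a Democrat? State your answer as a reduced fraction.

88/1827

Multiply the conditional probabilities at each draw: 16/29 · 13/28 · 12/27 · 11/26 = 27456/570024 = 88/1827.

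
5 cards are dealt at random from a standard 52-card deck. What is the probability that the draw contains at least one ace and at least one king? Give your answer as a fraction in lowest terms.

6509/64974

There are C(52,5) = 2598960 possible draws.
By inclusion-exclusion on the complements, draws missing all aces or all kings: C(48,5) + C(48,5) − C(44,5) = 1712304 + 1712304 − 1086008 = 2338600.
So draws with at least one of each: 2598960 − 2338600 = 260360, probability 260360/2598960 = 6509/64974.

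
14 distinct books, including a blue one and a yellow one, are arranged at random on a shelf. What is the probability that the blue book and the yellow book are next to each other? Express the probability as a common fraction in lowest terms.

There are 14! = 87178291200 arrangements.
Treat the blue book and the yellow book as a block: 13! arrangements of the blocks × 2 orders within the block = 2·6227020800 = 12454041600.
Probability = 12454041600/87178291200 = 1/7.

1/7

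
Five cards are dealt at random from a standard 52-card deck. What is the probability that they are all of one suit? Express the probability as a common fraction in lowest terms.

There are C(52,5) = 2598960 possible 5-card hands.
Hands of one suit: 4 suits × C(13,5) = 4·1287 = 5148.
Probability = 5148/2598960 = 33/16660.

33/16660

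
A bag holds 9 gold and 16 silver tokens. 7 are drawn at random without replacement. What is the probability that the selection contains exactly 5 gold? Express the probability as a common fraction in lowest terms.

There are C(25,7) = 480700 ways to choose 7 from 25.
Selections with exactly 5 gold: choose 5 of the 9 gold and 2 of the 16 silver, C(9,5)·C(16,2) = 126·120 = 15120.
Probability = 15120/480700 = 756/24035.

756/24035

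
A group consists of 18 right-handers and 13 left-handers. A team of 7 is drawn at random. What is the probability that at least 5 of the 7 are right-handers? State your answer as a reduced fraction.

Total selections: C(31,7) = 2629575.
Favorable selections (at least 5 right-handers): C(18,5)·C(13,2) + C(18,6)·C(13,1) + C(18,7)·C(13,0) = 668304 + 241332 + 31824 = 941460.
Probability = 941460/2629575 = 4828/13485.

4828/13485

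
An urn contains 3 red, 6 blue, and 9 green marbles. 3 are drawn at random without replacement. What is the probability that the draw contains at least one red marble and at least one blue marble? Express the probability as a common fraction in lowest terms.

There are C(18,3) = 816 possible draws.
By inclusion-exclusion on the complements, draws missing all red or all blue: C(15,3) + C(12,3) − C(9,3) = 455 + 220 − 84 = 591.
So draws with at least one of each: 816 − 591 = 225, probability 225/816 = 75/272.

75/272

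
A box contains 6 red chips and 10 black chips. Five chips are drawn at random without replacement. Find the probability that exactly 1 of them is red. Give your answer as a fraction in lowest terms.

15/52

The sample space is all 5-subsets of the 16: C(16,5) = 4368.
Selections with exactly 1 red: choose 1 of the 6 red and 4 of the 10 black, C(6,1)·C(10,4) = 6·210 = 1260.
Probability = 1260/4368 = 15/52.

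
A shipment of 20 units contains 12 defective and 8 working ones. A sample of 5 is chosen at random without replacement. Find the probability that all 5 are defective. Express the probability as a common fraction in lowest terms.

33/646

There are C(20,5) = 15504 possible selections.
Selections with all defective: C(12,5) = 792.
Probability = 792/15504 = 33/646.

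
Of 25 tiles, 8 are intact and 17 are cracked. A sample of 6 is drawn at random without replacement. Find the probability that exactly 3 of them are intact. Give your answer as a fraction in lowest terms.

272/1265

There are C(25,6) = 177100 ways to choose 6 from 25.
Selections with exactly 3 intact: choose 3 of the 8 intact and 3 of the 17 cracked, C(8,3)·C(17,3) = 56·680 = 38080.
Probability = 38080/177100 = 272/1265.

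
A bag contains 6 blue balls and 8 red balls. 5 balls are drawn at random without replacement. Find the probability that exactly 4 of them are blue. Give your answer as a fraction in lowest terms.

60/1001

The sample space is all 5-subsets of the 14: C(14,5) = 2002.
Selections with exactly 4 blue: choose 4 of the 6 blue and 1 of the 8 red, C(6,4)·C(8,1) = 15·8 = 120.
Probability = 120/2002 = 60/1001.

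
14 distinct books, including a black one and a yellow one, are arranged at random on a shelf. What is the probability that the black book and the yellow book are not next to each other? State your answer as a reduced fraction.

There are 14! = 87178291200 arrangements.
Arrangements with the black book and the yellow book adjacent: 2·13! = 12454041600.
So not adjacent: 87178291200 − 12454041600 = 74724249600, probability 74724249600/87178291200 = 6/7.

6/7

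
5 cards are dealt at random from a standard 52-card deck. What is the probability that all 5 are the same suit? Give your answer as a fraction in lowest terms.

There are C(52,5) = 2598960 possible 5-card hands.
Hands of one suit: 4 suits × C(13,5) = 4·1287 = 5148.
Probability = 5148/2598960 = 33/16660.

33/16660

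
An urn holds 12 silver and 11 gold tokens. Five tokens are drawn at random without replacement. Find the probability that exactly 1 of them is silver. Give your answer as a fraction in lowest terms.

The sample space is all 5-subsets of the 23: C(23,5) = 33649.
Selections with exactly 1 silver: choose 1 of the 12 silver and 4 of the 11 gold, C(12,1)·C(11,4) = 12·330 = 3960.
Probability = 3960/33649 = 360/3059.

360/3059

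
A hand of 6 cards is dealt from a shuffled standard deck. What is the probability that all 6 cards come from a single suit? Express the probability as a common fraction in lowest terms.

There are C(52,6) = 20358520 possible 6-card hands.
Hands of one suit: 4 suits × C(13,6) = 4·1716 = 6864.
Probability = 6864/20358520 = 66/195755.

66/195755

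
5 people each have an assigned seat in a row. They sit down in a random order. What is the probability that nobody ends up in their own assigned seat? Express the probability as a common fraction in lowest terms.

There are 5! = 120 seatings.
By inclusion-exclusion, seatings with no fixed points: C(5,0)·5! − C(5,1)·4! + C(5,2)·3! − C(5,3)·2! + C(5,4)·1! − C(5,5)·0! = 44.
Probability = 44/120 = 11/30.

11/30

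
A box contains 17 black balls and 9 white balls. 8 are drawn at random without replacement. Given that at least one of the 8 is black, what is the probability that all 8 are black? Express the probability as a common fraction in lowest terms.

Work in counts. Selections with at least one black: C(26,8) − C(9,8) = 1562275 − 9 = 1562266.
Of those, selections where all 8 are black: C(17,8) = 24310.
Conditional probability = 24310/1562266 = 715/45949.

715/45949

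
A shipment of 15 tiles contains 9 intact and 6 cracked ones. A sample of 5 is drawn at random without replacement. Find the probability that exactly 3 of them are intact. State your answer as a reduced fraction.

60/143

There are C(15,5) = 3003 ways to choose 5 from 15.
Selections with exactly 3 intact: choose 3 of the 9 intact and 2 of the 6 cracked, C(9,3)·C(6,2) = 84·15 = 1260.
Probability = 1260/3003 = 60/143.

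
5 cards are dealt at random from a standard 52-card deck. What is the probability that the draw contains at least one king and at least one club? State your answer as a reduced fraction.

There are C(52,5) = 2598960 possible draws.
By inclusion-exclusion on the complements, draws missing all kings or all clubs: C(48,5) + C(39,5) − C(36,5) = 1712304 + 575757 − 376992 = 1911069.
So draws with at least one of each: 2598960 − 1911069 = 687891, probability 687891/2598960 = 229297/866320.

229297/866320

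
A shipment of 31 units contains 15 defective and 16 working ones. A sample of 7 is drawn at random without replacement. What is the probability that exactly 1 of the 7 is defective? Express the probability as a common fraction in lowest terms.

616/13485

Total number of selections: C(31,7) = 2629575.
Selections with exactly 1 defective: choose 1 of the 15 defective and 6 of the 16 working, C(15,1)·C(16,6) = 15·8008 = 120120.
Probability = 120120/2629575 = 616/13485.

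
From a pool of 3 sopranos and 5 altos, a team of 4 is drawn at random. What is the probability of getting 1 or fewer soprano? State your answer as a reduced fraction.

1/2

There are C(8,4) = 70 ways to choose the 4.
Favorable selections (1 or fewer soprano): C(3,0)·C(5,4) + C(3,1)·C(5,3) = 5 + 30 = 35.
Probability = 35/70 = 1/2.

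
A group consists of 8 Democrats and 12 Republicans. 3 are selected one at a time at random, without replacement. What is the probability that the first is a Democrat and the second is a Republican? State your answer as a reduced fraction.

24/95

Multiply the conditional probabilities at each draw: 8/20 · 12/19 = 96/380 = 24/95.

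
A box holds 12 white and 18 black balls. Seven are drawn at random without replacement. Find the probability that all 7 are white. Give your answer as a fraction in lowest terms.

There are C(30,7) = 2035800 possible selections.
Selections with all white: C(12,7) = 792.
Probability = 792/2035800 = 11/28275.

11/28275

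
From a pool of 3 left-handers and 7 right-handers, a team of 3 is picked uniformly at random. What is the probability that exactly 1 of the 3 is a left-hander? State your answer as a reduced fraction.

21/40

There are C(10,3) = 120 ways to choose 3 from 10.
Selections with exactly 1 left-hander: choose 1 of the 3 left-handers and 2 of the 7 right-handers, C(3,1)·C(7,2) = 3·21 = 63.
Probability = 63/120 = 21/40.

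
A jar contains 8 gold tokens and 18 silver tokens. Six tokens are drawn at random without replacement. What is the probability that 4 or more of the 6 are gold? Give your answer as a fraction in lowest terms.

There are C(26,6) = 230230 ways to choose the 6.
Favorable selections (4 or more gold): C(8,4)·C(18,2) + C(8,5)·C(18,1) + C(8,6)·C(18,0) = 10710 + 1008 + 28 = 11746.
Probability = 11746/230230 = 839/16445.

839/16445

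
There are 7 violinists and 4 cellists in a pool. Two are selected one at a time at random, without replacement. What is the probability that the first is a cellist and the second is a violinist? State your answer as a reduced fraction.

14/55

Multiply the conditional probabilities at each draw: 4/11 · 7/10 = 28/110 = 14/55.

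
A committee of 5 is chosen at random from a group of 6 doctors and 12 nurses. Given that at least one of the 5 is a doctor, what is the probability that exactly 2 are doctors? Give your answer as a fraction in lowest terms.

Work in counts. Selections with at least one doctor: C(18,5) − C(12,5) = 8568 − 792 = 7776.
Of those, selections where exactly 2 are doctors: C(6,2)·C(12,3) = 15·220 = 3300.
Conditional probability = 3300/7776 = 275/648.

275/648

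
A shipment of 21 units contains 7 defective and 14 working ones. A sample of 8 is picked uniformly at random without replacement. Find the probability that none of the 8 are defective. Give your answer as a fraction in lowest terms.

143/9690

There are C(21,8) = 203490 possible selections.
Selections with no defective (all working): C(14,8) = 3003.
Probability = 3003/203490 = 143/9690.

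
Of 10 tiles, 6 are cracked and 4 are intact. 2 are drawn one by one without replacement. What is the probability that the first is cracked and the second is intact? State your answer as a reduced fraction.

Multiply the conditional probabilities at each draw: 6/10 · 4/9 = 24/90 = 4/15.

4/15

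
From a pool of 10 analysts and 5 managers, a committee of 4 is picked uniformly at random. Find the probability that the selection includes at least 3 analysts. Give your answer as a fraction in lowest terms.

Total selections: C(15,4) = 1365.
Favorable selections (at least 3 analysts): C(10,3)·C(5,1) + C(10,4)·C(5,0) = 600 + 210 = 810.
Probability = 810/1365 = 54/91.

54/91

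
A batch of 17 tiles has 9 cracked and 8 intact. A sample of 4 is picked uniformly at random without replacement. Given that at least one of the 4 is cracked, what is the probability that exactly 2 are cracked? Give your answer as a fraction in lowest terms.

24/55

Work in counts. Selections with at least one cracked: C(17,4) − C(8,4) = 2380 − 70 = 2310.
Of those, selections where exactly 2 are cracked: C(9,2)·C(8,2) = 36·28 = 1008.
Conditional probability = 1008/2310 = 24/55.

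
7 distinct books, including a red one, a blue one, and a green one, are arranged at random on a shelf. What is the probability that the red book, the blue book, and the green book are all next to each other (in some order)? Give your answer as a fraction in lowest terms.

1/7

There are 7! = 5040 arrangements.
Treat the three as one block: 5! placements × 3! orders within the block = 120·6 = 720.
Probability = 720/5040 = 1/7.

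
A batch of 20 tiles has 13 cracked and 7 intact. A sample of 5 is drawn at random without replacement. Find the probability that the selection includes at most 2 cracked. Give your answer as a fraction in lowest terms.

1603/7752

Total selections: C(20,5) = 15504.
Favorable selections (at most 2 cracked): C(13,0)·C(7,5) + C(13,1)·C(7,4) + C(13,2)·C(7,3) = 21 + 455 + 2730 = 3206.
Probability = 3206/15504 = 1603/7752.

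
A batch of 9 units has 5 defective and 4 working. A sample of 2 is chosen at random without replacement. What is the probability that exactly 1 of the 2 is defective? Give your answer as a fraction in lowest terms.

5/9

The sample space is all 2-subsets of the 9: C(9,2) = 36.
Selections with exactly 1 defective: choose 1 of the 5 defective and 1 of the 4 working, C(5,1)·C(4,1) = 5·4 = 20.
Probability = 20/36 = 5/9.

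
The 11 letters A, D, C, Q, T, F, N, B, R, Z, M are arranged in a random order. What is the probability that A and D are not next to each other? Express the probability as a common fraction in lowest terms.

9/11

There are 11! = 39916800 arrangements.
Arrangements with A and D adjacent: 2·10! = 7257600.
So not adjacent: 39916800 − 7257600 = 32659200, probability 32659200/39916800 = 9/11.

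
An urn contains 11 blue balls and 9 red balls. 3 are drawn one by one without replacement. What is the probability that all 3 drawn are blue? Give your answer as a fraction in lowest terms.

11/76

Multiply the conditional probabilities at each draw: 11/20 · 10/19 · 9/18 = 990/6840 = 11/76.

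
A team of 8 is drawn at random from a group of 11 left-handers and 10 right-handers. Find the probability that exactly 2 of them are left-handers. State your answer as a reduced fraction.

Total number of selections: C(21,8) = 203490.
Selections with exactly 2 left-handers: choose 2 of the 11 left-handers and 6 of the 10 right-handers, C(11,2)·C(10,6) = 55·210 = 11550.
Probability = 11550/203490 = 55/969.

55/969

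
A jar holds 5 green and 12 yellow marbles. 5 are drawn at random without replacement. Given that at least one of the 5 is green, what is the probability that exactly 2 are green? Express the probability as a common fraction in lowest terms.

Work in counts. Selections with at least one green: C(17,5) − C(12,5) = 6188 − 792 = 5396.
Of those, selections where exactly 2 are green: C(5,2)·C(12,3) = 10·220 = 2200.
Conditional probability = 2200/5396 = 550/1349.

550/1349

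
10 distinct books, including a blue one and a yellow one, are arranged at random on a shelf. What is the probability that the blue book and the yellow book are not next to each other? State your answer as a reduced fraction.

There are 10! = 3628800 arrangements.
Arrangements with the blue book and the yellow book adjacent: 2·9! = 725760.
So not adjacent: 3628800 − 725760 = 2903040, probability 2903040/3628800 = 4/5.

4/5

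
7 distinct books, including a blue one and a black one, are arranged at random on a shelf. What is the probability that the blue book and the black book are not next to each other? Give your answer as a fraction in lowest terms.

There are 7! = 5040 arrangements.
Arrangements with the blue book and the black book adjacent: 2·6! = 1440.
So not adjacent: 5040 − 1440 = 3600, probability 3600/5040 = 5/7.

5/7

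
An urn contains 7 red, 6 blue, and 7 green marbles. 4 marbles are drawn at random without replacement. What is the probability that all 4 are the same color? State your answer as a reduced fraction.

There are C(20,4) = 4845 ways to draw 4 marbles.
All same color: C(7,4) + C(6,4) + C(7,4) = 35 + 15 + 35 = 85.
Probability = 85/4845 = 1/57.

1/57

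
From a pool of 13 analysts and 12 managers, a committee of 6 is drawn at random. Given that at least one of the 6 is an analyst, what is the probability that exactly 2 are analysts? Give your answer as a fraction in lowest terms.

Work in counts. Selections with at least one analyst: C(25,6) − C(12,6) = 177100 − 924 = 176176.
Of those, selections where exactly 2 are analysts: C(13,2)·C(12,4) = 78·495 = 38610.
Conditional probability = 38610/176176 = 135/616.

135/616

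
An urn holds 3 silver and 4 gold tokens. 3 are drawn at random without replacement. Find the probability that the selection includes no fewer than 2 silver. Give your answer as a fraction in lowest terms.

13/35

Total selections: C(7,3) = 35.
Favorable selections (no fewer than 2 silver): C(3,2)·C(4,1) + C(3,3)·C(4,0) = 12 + 1 = 13.
Probability = 13/35.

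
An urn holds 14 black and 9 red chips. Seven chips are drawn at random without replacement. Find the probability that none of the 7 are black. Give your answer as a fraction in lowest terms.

There are C(23,7) = 245157 possible selections.
Selections with no black (all red): C(9,7) = 36.
Probability = 36/245157 = 12/81719.

12/81719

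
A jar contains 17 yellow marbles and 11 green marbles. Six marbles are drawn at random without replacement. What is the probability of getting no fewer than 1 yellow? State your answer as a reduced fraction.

8959/8970

There are C(28,6) = 376740 ways to choose the 6.
The complement is all 6 are green: C(11,6) = 462.
Probability = 1 − 462/376740 = 376278/376740 = 8959/8970.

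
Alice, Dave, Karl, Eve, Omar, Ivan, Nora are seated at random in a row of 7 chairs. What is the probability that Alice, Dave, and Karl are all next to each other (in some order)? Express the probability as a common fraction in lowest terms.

1/7

There are 7! = 5040 arrangements.
Treat the three as one block: 5! placements × 3! orders within the block = 120·6 = 720.
Probability = 720/5040 = 1/7.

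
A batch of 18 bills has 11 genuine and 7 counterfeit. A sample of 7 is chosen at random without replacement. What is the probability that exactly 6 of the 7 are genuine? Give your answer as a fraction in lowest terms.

539/5304

Total number of selections: C(18,7) = 31824.
Selections with exactly 6 genuine: choose 6 of the 11 genuine and 1 of the 7 counterfeit, C(11,6)·C(7,1) = 462·7 = 3234.
Probability = 3234/31824 = 539/5304.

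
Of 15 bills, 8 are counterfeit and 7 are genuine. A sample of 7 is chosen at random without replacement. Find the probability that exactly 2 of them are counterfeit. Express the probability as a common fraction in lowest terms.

The sample space is all 7-subsets of the 15: C(15,7) = 6435.
Selections with exactly 2 counterfeit: choose 2 of the 8 counterfeit and 5 of the 7 genuine, C(8,2)·C(7,5) = 28·21 = 588.
Probability = 588/6435 = 196/2145.

196/2145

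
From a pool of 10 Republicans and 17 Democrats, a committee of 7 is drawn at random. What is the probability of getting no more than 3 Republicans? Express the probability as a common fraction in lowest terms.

There are C(27,7) = 888030 ways to choose the 7.
Favorable selections (no more than 3 Republicans): C(10,0)·C(17,7) + C(10,1)·C(17,6) + C(10,2)·C(17,5) + C(10,3)·C(17,4) = 19448 + 123760 + 278460 + 285600 = 707268.
Probability = 707268/888030 = 117878/148005.

117878/148005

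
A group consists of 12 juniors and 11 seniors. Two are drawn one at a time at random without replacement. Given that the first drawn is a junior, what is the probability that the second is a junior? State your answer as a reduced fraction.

1/2

After removing one junior, 22 remain: 11 juniors and 11 seniors.
So the probability the next is a junior is 11/22 = 1/2.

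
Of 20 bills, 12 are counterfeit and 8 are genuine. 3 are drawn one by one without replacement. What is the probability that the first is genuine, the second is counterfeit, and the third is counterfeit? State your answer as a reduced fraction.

Multiply the conditional probabilities at each draw: 8/20 · 12/19 · 11/18 = 1056/6840 = 44/285.

44/285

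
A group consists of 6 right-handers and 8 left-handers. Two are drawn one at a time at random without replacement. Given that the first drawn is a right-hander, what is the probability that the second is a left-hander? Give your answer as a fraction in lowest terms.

After removing one right-hander, 13 remain: 5 right-handers and 8 left-handers.
So the probability the next is a left-hander is 8/13.

8/13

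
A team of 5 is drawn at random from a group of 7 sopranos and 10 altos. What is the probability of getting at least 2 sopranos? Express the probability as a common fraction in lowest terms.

Total selections: C(17,5) = 6188.
Count the complement (fewer than 2 sopranos): C(7,0)·C(10,5) + C(7,1)·C(10,4) = 252 + 1470 = 1722.
Probability = 1 − 1722/6188 = 4466/6188 = 319/442.

319/442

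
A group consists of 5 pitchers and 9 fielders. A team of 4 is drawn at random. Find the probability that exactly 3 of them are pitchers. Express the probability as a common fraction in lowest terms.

90/1001

There are C(14,4) = 1001 ways to choose 4 from 14.
Selections with exactly 3 pitchers: choose 3 of the 5 pitchers and 1 of the 9 fielders, C(5,3)·C(9,1) = 10·9 = 90.
Probability = 90/1001.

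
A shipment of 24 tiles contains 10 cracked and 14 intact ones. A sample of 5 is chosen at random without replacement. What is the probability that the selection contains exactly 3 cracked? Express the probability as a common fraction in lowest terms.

The sample space is all 5-subsets of the 24: C(24,5) = 42504.
Selections with exactly 3 cracked: choose 3 of the 10 cracked and 2 of the 14 intact, C(10,3)·C(14,2) = 120·91 = 10920.
Probability = 10920/42504 = 65/253.

65/253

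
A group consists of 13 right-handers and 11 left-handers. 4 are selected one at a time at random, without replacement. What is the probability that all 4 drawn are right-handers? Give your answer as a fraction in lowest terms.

Multiply the conditional probabilities at each draw: 13/24 · 12/23 · 11/22 · 10/21 = 17160/255024 = 65/966.

65/966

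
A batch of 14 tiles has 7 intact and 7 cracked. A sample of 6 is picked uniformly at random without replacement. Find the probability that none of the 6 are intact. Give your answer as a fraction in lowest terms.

1/429

There are C(14,6) = 3003 possible selections.
Selections with no intact (all cracked): C(7,6) = 7.
Probability = 7/3003 = 1/429.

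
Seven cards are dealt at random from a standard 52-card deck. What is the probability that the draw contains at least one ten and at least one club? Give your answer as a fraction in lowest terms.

53122231/133784560

There are C(52,7) = 133784560 possible draws.
By inclusion-exclusion on the complements, draws missing all tens or all clubs: C(48,7) + C(39,7) − C(36,7) = 73629072 + 15380937 − 8347680 = 80662329.
So draws with at least one of each: 133784560 − 80662329 = 53122231, probability 53122231/133784560.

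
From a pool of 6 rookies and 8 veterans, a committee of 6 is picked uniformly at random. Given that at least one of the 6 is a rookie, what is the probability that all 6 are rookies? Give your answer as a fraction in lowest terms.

1/2975

Work in counts. Selections with at least one rookie: C(14,6) − C(8,6) = 3003 − 28 = 2975.
Of those, selections where all 6 are rookies: C(6,6) = 1.
Conditional probability = 1/2975.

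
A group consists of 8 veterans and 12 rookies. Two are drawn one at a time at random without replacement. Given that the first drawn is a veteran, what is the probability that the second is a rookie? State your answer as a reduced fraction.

After removing one veteran, 19 remain: 7 veterans and 12 rookies.
So the probability the next is a rookie is 12/19.

12/19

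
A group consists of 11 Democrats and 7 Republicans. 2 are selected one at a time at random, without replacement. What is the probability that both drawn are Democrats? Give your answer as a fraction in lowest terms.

55/153

Multiply the conditional probabilities at each draw: 11/18 · 10/17 = 110/306 = 55/153.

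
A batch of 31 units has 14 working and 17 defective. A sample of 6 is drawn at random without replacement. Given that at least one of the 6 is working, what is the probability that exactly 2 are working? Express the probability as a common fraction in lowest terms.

Work in counts. Selections with at least one working: C(31,6) − C(17,6) = 736281 − 12376 = 723905.
Of those, selections where exactly 2 are working: C(14,2)·C(17,4) = 91·2380 = 216580.
Conditional probability = 216580/723905 = 476/1591.

476/1591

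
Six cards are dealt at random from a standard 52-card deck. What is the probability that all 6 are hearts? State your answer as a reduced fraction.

33/391510

There are C(52,6) = 20358520 possible 6-card hands.
Hands that are all hearts: C(13,6) = 1716.
Probability = 1716/20358520 = 33/391510.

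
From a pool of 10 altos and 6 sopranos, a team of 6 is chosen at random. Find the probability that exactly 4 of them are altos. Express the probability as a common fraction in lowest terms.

There are C(16,6) = 8008 ways to choose 6 from 16.
Selections with exactly 4 altos: choose 4 of the 10 altos and 2 of the 6 sopranos, C(10,4)·C(6,2) = 210·15 = 3150.
Probability = 3150/8008 = 225/572.

225/572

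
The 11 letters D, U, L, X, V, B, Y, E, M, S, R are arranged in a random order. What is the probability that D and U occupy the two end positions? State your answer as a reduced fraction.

1/55

There are 11! = 39916800 arrangements.
Place D and U at the ends in 2 ways, arrange the remaining 9 in 9! = 362880 ways: 2·362880 = 725760.
Probability = 725760/39916800 = 1/55.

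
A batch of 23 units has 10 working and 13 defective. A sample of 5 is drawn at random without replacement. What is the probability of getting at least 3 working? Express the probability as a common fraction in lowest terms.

There are C(23,5) = 33649 ways to choose the 5.
Favorable selections (at least 3 working): C(10,3)·C(13,2) + C(10,4)·C(13,1) + C(10,5)·C(13,0) = 9360 + 2730 + 252 = 12342.
Probability = 12342/33649 = 1122/3059.

1122/3059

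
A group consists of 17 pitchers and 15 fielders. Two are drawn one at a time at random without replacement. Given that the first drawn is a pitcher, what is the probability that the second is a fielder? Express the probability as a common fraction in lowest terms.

15/31

After removing one pitcher, 31 remain: 16 pitchers and 15 fielders.
So the probability the next is a fielder is 15/31.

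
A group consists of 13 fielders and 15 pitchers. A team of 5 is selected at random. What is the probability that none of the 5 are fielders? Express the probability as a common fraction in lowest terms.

There are C(28,5) = 98280 possible selections.
Selections with no fielders (all pitchers): C(15,5) = 3003.
Probability = 3003/98280 = 11/360.

11/360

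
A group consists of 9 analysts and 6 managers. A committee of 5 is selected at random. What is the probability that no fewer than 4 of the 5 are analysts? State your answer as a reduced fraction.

There are C(15,5) = 3003 ways to choose the 5.
Favorable selections (no fewer than 4 analysts): C(9,4)·C(6,1) + C(9,5)·C(6,0) = 756 + 126 = 882.
Probability = 882/3003 = 42/143.

42/143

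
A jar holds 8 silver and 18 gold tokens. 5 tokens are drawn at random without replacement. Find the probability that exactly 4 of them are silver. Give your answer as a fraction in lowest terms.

63/3289

There are C(26,5) = 65780 ways to choose 5 from 26.
Selections with exactly 4 silver: choose 4 of the 8 silver and 1 of the 18 gold, C(8,4)·C(18,1) = 70·18 = 1260.
Probability = 1260/65780 = 63/3289.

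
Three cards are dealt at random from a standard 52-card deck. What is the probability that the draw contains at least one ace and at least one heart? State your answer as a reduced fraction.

There are C(52,3) = 22100 possible draws.
By inclusion-exclusion on the complements, draws missing all aces or all hearts: C(48,3) + C(39,3) − C(36,3) = 17296 + 9139 − 7140 = 19295.
So draws with at least one of each: 22100 − 19295 = 2805, probability 2805/22100 = 33/260.

33/260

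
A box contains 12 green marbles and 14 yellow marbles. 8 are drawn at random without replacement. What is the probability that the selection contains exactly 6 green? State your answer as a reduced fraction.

588/10925

Total number of selections: C(26,8) = 1562275.
Selections with exactly 6 green: choose 6 of the 12 green and 2 of the 14 yellow, C(12,6)·C(14,2) = 924·91 = 84084.
Probability = 84084/1562275 = 588/10925.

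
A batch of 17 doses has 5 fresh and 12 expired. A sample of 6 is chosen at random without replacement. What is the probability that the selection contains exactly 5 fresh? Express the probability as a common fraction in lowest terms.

3/3094

There are C(17,6) = 12376 ways to choose 6 from 17.
Selections with exactly 5 fresh: choose 5 of the 5 fresh and 1 of the 12 expired, C(5,5)·C(12,1) = 1·12 = 12.
Probability = 12/12376 = 3/3094.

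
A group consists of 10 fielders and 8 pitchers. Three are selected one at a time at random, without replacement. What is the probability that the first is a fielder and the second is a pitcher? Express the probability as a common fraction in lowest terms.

Multiply the conditional probabilities at each draw: 10/18 · 8/17 = 80/306 = 40/153.

40/153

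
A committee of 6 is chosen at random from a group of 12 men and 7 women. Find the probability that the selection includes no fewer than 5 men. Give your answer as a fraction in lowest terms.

There are C(19,6) = 27132 ways to choose the 6.
Favorable selections (no fewer than 5 men): C(12,5)·C(7,1) + C(12,6)·C(7,0) = 5544 + 924 = 6468.
Probability = 6468/27132 = 77/323.

77/323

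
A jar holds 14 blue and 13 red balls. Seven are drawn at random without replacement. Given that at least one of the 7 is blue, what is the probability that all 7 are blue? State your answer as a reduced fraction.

Work in counts. Selections with at least one blue: C(27,7) − C(13,7) = 888030 − 1716 = 886314.
Of those, selections where all 7 are blue: C(14,7) = 3432.
Conditional probability = 3432/886314 = 4/1033.

4/1033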